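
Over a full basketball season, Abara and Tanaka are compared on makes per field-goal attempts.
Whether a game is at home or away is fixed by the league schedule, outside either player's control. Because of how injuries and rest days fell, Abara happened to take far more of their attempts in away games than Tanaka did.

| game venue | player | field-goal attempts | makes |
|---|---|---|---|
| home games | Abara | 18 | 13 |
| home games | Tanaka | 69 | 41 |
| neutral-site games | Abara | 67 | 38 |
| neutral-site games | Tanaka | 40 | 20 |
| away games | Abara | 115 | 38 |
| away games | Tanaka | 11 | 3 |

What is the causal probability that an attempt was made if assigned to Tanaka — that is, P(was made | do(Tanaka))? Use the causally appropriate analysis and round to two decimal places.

0.44

Within every game venue level Abara has the higher rate, yet pooled Tanaka does — Simpson's reversal.
Game venue differs across players for reasons unrelated to any effect of the player itself, and it separately predicts the outcome — a classic confounder. We must compare within game venue levels.
Standardising Tanaka to the population game venue mix: 0.272·41/69 + 0.334·20/40 + 0.394·3/11 = 0.436.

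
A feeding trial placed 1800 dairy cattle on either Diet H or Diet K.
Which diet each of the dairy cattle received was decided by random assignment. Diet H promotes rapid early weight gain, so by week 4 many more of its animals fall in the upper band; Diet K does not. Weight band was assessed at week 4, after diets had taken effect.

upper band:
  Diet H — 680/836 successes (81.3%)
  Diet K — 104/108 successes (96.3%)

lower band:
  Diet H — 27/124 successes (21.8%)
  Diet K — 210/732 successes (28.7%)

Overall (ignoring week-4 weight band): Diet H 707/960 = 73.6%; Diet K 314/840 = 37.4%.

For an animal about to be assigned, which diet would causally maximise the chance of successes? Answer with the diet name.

Diet H

Week-4 weight band is recorded after the diet and is itself shifted by it — it sits on the causal path from diet to outcome. Conditioning on a mediator would strip out part of the effect we want; the pooled comparison gives the total causal effect.
Pooled: Diet H 73.6% vs Diet K 37.4%; Diet H is higher overall.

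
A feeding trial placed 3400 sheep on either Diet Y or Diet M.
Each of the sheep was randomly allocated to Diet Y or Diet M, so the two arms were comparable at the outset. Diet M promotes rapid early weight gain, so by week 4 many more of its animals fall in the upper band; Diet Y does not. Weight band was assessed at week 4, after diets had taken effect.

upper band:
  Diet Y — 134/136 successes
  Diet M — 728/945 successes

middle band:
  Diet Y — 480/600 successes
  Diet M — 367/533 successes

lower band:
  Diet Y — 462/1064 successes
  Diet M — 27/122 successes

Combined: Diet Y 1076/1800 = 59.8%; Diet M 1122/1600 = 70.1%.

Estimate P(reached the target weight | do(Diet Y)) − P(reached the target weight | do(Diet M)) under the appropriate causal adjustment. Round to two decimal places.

-0.10

Within every week-4 weight band level Diet Y has the higher rate, yet pooled Diet M does — Simpson's reversal.
Week-4 weight band here is a post-treatment variable shaped by the diet; conditioning on it would introduce bias rather than remove it. The overall comparison is the causal one.
The causal difference is the pooled difference: 0.598 − 0.701 = -0.103.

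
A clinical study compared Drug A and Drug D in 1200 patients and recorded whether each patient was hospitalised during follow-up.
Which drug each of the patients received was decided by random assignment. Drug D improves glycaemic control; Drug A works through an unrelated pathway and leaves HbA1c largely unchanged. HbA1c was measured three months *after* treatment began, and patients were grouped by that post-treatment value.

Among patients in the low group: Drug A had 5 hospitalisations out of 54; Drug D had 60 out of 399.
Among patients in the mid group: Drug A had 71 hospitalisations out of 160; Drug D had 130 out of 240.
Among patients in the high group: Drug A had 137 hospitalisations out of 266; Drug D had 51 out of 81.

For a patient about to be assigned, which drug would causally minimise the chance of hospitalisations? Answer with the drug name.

HbA1c lies on the pathway drug → HbA1c → outcome, so adjusting for it blocks the indirect effect. For the total causal effect of drug, use the unadjusted pooled rates.
Pooled: Drug A 44.4% vs Drug D 33.5%; Drug D is lower overall.

Drug D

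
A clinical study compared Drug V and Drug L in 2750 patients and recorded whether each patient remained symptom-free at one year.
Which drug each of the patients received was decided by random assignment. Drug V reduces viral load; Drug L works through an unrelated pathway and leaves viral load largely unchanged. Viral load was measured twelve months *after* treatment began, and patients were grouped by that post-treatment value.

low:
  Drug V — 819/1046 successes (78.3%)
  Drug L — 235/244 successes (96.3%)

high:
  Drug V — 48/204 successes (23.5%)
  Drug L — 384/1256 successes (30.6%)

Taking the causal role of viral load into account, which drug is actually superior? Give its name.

Drug V

Stratifying would compare drugs among patients the drugs themselves sorted into viral load groups — a form of selection on an intermediate. The unconditioned pooled rates give the total causal effect.
Pooled: Drug V 69.4% vs Drug L 41.3%; Drug V is higher overall.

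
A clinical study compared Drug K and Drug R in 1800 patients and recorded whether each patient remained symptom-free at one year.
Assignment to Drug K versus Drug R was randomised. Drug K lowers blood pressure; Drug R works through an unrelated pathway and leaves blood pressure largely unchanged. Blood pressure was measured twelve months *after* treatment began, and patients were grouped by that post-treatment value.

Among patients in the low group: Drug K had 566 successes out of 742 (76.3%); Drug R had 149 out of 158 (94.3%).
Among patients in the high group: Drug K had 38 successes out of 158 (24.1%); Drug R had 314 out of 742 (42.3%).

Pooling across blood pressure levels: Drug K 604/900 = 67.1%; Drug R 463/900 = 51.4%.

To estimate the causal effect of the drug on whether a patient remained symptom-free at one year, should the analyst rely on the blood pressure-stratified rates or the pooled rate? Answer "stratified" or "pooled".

Because the drug influences blood pressure, blood pressure is a post-treatment mediator, not a confounder. Stratifying on it would bias the estimate; the causal effect is the crude pooled difference.
Pooled: Drug K 67.1% vs Drug R 51.4%; Drug K is higher overall.

pooled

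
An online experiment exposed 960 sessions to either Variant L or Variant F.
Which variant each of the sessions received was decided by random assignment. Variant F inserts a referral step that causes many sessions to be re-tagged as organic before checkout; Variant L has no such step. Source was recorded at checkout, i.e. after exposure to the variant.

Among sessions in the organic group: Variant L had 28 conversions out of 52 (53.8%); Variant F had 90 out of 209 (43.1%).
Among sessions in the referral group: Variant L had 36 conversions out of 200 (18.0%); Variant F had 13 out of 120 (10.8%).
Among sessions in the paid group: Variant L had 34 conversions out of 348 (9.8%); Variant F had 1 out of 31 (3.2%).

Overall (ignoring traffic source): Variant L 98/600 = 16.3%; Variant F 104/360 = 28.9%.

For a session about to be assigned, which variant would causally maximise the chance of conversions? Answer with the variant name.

Variant F

Traffic source here is a post-treatment variable shaped by the variant; conditioning on it would introduce bias rather than remove it. The overall comparison is the causal one.
Pooled: Variant L 16.3% vs Variant F 28.9%; Variant F is higher overall.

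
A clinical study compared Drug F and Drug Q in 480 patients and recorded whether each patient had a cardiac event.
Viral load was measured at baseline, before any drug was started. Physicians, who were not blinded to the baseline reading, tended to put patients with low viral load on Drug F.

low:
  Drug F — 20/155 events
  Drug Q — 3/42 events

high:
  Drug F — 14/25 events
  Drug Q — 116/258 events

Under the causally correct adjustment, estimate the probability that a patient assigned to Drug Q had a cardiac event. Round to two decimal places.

0.29

The viral load-specific comparison favours Drug Q throughout, but the pooled figures favour Drug F. The question is whether to condition on viral load.
The imbalance in viral load arose from how patients were allocated, not from anything the drug did; and viral load independently affects the outcome. The pooled gap is confounded — condition on viral load.
Standardising Drug Q to the population viral load mix: 0.410·3/42 + 0.590·116/258 = 0.294.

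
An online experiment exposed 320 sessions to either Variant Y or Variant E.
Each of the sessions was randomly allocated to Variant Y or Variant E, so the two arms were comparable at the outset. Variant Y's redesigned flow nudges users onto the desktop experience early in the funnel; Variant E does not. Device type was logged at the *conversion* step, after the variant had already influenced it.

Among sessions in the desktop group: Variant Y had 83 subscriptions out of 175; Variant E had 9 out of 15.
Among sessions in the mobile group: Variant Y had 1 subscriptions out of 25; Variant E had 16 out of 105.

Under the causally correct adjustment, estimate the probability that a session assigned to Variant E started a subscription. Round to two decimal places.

0.21

Device type here is a post-treatment variable shaped by the variant; conditioning on it would introduce bias rather than remove it. The overall comparison is the causal one.
So P(outcome | do(Variant E)) is just the pooled rate for Variant E: 25/120 = 0.208.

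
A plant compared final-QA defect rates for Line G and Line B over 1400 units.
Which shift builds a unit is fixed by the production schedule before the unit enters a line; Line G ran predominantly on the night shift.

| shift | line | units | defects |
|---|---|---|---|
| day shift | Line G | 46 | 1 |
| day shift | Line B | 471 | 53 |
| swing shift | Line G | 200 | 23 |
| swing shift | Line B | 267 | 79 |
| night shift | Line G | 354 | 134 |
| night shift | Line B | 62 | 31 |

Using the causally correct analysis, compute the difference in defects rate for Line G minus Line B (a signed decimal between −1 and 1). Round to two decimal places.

The imbalance in shift arose from how units were allocated, not from anything the line did; and shift independently affects the outcome. The pooled gap is confounded — condition on shift.
Adjusting over the population distribution of shift: 0.369·(0.022−0.113) + 0.334·(0.115−0.296) + 0.297·(0.379−0.500) = -0.130.

-0.13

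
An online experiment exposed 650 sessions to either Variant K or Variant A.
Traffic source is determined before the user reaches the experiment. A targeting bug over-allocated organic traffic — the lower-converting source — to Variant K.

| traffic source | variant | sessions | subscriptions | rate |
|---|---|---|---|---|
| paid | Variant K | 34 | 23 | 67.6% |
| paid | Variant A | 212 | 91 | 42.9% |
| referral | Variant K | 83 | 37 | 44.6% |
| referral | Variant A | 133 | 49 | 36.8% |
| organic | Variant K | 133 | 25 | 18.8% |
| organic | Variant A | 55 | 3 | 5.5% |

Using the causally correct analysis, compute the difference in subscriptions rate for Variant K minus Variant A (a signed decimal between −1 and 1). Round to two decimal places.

Variant K is higher inside every traffic source stratum but Variant A is higher in aggregate. Whether to stratify depends on how traffic source relates to the variant.
Since traffic source is a pre-existing factor (not a product of the variant) and it affects the outcome on its own, it is a confounder. The stratified rates, not the pooled rate, identify the causal effect.
Adjusting over the population distribution of traffic source: 0.378·(0.676−0.429) + 0.332·(0.446−0.368) + 0.289·(0.188−0.055) = +0.158.

+0.16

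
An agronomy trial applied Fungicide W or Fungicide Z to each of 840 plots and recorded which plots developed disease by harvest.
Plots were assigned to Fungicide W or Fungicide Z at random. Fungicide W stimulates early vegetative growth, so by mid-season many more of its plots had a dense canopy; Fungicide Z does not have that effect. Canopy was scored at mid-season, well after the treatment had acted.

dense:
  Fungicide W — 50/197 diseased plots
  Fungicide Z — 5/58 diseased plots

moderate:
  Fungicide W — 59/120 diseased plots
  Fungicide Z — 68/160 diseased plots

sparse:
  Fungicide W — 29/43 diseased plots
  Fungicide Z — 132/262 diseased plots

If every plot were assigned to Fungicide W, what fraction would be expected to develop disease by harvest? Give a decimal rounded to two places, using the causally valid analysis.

0.38

Mid-season canopy is downstream of the fungicide. One should not condition on a consequence of treatment, so the overall rates are the right comparison.
So P(outcome | do(Fungicide W)) is just the pooled rate for Fungicide W: 138/360 = 0.383.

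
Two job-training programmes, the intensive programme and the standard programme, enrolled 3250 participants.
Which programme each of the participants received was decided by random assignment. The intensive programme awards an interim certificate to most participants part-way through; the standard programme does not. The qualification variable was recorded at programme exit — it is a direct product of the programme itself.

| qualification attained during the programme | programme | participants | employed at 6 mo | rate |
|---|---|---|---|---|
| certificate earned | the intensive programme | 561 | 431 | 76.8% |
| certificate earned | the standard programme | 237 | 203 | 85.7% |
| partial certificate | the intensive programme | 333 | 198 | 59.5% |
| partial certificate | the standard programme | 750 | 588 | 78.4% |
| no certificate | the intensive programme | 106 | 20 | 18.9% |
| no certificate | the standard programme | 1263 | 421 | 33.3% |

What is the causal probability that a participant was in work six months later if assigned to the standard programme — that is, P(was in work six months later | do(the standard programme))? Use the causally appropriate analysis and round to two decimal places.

0.54

Stratifying would compare programmes among participants the programmes themselves sorted into qualification attained during the programme groups — a form of selection on an intermediate. The unconditioned pooled rates give the total causal effect.
So P(outcome | do(the standard programme)) is just the pooled rate for the standard programme: 1212/2250 = 0.539.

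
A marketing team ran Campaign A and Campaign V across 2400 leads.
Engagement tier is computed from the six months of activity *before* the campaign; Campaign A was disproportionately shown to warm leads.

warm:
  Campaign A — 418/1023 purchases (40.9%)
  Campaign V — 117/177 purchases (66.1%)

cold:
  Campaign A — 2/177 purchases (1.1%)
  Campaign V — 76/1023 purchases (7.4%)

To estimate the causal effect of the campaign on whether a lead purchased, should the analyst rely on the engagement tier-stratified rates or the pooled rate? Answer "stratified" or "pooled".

Within every engagement tier level Campaign V has the higher rate, yet pooled Campaign A does — Simpson's reversal.
Since engagement tier is a pre-existing factor (not a product of the campaign) and it affects the outcome on its own, it is a confounder. The stratified rates, not the pooled rate, identify the causal effect.
Within each level — warm: 40.9% vs 66.1%; cold: 1.1% vs 7.4% — Campaign V is higher every time.

stratified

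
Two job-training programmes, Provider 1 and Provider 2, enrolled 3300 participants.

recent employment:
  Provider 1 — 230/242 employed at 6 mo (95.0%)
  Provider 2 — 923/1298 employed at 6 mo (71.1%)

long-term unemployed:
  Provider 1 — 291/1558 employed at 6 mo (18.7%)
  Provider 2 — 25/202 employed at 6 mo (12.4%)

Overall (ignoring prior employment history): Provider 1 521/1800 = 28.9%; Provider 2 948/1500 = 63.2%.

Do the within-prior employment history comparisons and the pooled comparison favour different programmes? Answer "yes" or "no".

Within each prior employment history level (recent employment 95.0% vs 71.1%; long-term unemployed 18.7% vs 12.4%), Provider 1 has the higher rate every time. Pooled: 28.9% vs 63.2% — Provider 2 has the higher rate overall. The two comparisons disagree.

yes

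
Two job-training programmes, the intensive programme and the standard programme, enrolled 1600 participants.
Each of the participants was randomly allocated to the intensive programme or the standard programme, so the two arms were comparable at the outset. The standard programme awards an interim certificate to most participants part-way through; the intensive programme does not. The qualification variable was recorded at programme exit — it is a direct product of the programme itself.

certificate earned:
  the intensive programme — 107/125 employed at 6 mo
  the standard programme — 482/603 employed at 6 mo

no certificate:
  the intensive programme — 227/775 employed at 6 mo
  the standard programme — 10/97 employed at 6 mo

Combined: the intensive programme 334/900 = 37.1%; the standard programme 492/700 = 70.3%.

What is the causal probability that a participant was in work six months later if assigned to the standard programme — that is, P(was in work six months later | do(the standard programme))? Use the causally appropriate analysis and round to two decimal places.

Qualification attained during the programme here is a post-treatment variable shaped by the programme; conditioning on it would introduce bias rather than remove it. The overall comparison is the causal one.
So P(outcome | do(the standard programme)) is just the pooled rate for the standard programme: 492/700 = 0.703.

0.70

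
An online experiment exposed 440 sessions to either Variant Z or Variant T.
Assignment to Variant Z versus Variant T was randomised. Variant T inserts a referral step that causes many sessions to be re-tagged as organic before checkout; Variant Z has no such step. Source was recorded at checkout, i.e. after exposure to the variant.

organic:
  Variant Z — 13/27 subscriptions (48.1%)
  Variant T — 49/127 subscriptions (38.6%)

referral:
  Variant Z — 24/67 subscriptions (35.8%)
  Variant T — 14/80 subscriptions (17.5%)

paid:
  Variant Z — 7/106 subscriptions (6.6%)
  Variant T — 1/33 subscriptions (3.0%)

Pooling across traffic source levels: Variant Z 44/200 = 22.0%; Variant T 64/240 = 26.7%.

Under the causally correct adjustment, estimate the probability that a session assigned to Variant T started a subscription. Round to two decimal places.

0.27

Because the variant influences traffic source, traffic source is a post-treatment mediator, not a confounder. Stratifying on it would bias the estimate; the causal effect is the crude pooled difference.
So P(outcome | do(Variant T)) is just the pooled rate for Variant T: 64/240 = 0.267.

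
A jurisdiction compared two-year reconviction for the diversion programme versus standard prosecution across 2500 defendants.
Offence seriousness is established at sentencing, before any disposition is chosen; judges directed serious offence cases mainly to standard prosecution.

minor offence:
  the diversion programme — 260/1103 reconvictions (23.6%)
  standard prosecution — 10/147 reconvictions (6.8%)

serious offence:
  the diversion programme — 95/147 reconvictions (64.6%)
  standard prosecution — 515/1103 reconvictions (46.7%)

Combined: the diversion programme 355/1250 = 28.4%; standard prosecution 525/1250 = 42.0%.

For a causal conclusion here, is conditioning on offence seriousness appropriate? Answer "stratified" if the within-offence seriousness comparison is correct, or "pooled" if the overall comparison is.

Within every offence seriousness level standard prosecution has the lower rate, yet pooled the diversion programme does — Simpson's reversal.
Offence seriousness differs across dispositions for reasons unrelated to any effect of the disposition itself, and it separately predicts the outcome — a classic confounder. We must compare within offence seriousness levels.
Within each level — minor offence: 23.6% vs 6.8%; serious offence: 64.6% vs 46.7% — standard prosecution is lower every time.

stratified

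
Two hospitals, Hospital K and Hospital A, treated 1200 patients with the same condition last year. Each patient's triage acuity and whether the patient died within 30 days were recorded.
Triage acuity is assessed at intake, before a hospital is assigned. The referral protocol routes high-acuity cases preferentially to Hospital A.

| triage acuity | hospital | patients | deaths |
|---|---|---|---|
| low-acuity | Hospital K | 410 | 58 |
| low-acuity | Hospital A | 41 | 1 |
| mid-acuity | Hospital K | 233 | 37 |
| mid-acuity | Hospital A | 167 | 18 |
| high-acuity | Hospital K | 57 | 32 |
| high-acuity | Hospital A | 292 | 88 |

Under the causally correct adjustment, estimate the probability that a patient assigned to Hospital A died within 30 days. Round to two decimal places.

Triage acuity differs across hospitals for reasons unrelated to any effect of the hospital itself, and it separately predicts the outcome — a classic confounder. We must compare within triage acuity levels.
Standardising Hospital A to the population triage acuity mix: 0.376·1/41 + 0.333·18/167 + 0.291·88/292 = 0.133.

0.13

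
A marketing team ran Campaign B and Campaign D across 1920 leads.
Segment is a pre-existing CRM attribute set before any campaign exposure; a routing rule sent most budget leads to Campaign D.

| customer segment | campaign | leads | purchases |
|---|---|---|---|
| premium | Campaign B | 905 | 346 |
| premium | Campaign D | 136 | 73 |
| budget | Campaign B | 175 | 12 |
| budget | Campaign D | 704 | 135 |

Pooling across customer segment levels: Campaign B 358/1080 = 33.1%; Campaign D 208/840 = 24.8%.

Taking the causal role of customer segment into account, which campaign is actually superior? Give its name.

The customer segment-specific comparison favours Campaign D throughout, but the pooled figures favour Campaign B. The question is whether to condition on customer segment.
Here customer segment is a common cause — it drives both which campaign a case falls under and the outcome. The crude comparison mixes populations; the stratum-specific rates are the causally relevant ones.
Within each level — premium: 38.2% vs 53.7%; budget: 6.9% vs 19.2% — Campaign D is higher every time.

Campaign D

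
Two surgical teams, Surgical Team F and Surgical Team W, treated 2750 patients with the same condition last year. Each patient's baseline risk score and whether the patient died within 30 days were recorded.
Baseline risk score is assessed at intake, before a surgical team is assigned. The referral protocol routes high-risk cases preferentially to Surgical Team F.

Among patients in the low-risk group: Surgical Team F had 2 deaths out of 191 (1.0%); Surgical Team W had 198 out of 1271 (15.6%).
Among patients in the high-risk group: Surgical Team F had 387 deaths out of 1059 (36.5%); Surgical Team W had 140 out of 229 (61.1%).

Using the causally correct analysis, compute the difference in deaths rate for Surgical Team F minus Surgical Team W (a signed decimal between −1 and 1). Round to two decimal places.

-0.19

Here baseline risk score is a common cause — it drives both which surgical team a case falls under and the outcome. The crude comparison mixes populations; the stratum-specific rates are the causally relevant ones.
Adjusting over the population distribution of baseline risk score: 0.532·(0.010−0.156) + 0.468·(0.365−0.611) = -0.192.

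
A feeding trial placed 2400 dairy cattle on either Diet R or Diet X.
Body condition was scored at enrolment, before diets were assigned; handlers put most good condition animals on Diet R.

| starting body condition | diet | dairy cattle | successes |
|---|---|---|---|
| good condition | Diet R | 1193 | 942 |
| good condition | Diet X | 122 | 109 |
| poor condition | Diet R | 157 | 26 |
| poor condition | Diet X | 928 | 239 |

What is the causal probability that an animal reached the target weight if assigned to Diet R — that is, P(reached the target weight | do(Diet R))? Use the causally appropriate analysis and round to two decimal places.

0.51

Starting body condition is set before the diet has any effect — it is not caused by the diet — and it independently drives the outcome. That makes it a confounder, so the causal comparison is within starting body condition levels.
Standardising Diet R to the population starting body condition mix: 0.548·942/1193 + 0.452·26/157 = 0.508.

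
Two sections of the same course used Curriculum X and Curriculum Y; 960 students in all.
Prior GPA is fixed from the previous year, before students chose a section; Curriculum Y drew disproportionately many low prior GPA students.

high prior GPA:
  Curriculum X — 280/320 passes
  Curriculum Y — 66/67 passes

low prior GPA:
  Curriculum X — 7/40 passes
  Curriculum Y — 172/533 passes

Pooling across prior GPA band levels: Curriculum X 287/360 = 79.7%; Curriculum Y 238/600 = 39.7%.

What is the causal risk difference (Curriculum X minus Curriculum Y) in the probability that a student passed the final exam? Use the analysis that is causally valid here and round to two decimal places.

The stratified and pooled comparisons disagree (Curriculum Y wins within each prior GPA band; Curriculum X wins overall), so the answer turns on the causal role of prior GPA band.
Prior GPA band differs across teaching methods for reasons unrelated to any effect of the teaching method itself, and it separately predicts the outcome — a classic confounder. We must compare within prior GPA band levels.
Adjusting over the population distribution of prior GPA band: 0.403·(0.875−0.985) + 0.597·(0.175−0.323) = -0.133.

-0.13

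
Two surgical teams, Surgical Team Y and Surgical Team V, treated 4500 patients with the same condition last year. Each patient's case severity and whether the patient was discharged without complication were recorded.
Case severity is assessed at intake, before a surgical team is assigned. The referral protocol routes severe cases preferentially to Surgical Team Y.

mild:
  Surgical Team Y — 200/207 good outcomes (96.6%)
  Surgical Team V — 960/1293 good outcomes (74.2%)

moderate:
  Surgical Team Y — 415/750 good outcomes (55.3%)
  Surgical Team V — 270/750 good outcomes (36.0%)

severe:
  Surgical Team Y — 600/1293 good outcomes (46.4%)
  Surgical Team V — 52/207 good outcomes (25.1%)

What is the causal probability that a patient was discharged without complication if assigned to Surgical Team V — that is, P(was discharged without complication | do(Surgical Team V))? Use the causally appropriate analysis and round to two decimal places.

Nothing the surgical team does changes case severity; the imbalance is an allocation artefact. With case severity also predicting the outcome, the pooled figure is confounded, and the within-stratum comparison is the causal one.
Standardising Surgical Team V to the population case severity mix: 0.333·960/1293 + 0.333·270/750 + 0.333·52/207 = 0.451.

0.45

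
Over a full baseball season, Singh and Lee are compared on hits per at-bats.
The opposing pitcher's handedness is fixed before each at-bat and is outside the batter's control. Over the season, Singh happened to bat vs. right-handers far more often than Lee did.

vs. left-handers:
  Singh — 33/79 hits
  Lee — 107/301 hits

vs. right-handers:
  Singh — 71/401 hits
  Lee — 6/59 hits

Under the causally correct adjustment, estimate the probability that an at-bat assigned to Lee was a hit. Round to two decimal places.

Pitcher handedness differs across players for reasons unrelated to any effect of the player itself, and it separately predicts the outcome — a classic confounder. We must compare within pitcher handedness levels.
Standardising Lee to the population pitcher handedness mix: 0.452·107/301 + 0.548·6/59 = 0.217.

0.22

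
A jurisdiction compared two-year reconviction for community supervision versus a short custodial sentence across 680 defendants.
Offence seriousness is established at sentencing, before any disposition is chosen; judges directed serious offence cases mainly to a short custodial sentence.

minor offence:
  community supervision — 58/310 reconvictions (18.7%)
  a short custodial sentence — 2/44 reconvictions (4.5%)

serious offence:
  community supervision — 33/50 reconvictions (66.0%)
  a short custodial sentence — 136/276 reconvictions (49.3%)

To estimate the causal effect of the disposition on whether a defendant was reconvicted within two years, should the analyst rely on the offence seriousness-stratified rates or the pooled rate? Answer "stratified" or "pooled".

stratified

Offence seriousness satisfies the back-door criterion: it is not a descendant of the disposition, and it blocks the spurious path from disposition to outcome. Adjusting for it (i.e., using the within-offence seriousness rates) gives the causal effect.
Within each level — minor offence: 18.7% vs 4.5%; serious offence: 66.0% vs 49.3% — a short custodial sentence is lower every time.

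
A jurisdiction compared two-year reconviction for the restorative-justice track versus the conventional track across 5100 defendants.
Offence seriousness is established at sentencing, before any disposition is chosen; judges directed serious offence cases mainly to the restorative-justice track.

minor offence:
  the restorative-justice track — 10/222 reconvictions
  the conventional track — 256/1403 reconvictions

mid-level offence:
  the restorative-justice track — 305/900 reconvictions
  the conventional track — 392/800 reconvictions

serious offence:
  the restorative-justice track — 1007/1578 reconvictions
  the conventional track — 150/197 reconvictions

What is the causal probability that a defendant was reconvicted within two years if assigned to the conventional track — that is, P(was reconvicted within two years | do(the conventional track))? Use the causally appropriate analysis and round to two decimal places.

Since offence seriousness is a pre-existing factor (not a product of the disposition) and it affects the outcome on its own, it is a confounder. The stratified rates, not the pooled rate, identify the causal effect.
Standardising the conventional track to the population offence seriousness mix: 0.319·256/1403 + 0.333·392/800 + 0.348·150/197 = 0.486.

0.49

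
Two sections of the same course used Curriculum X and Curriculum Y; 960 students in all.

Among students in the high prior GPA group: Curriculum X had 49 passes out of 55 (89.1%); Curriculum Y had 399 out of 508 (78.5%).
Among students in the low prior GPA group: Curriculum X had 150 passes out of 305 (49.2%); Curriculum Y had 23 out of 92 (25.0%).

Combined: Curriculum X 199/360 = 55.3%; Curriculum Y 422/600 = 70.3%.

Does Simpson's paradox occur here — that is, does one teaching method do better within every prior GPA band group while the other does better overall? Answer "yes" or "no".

yes

Within each prior GPA band level (high prior GPA 89.1% vs 78.5%; low prior GPA 49.2% vs 25.0%), Curriculum X has the higher rate every time. Pooled: 55.3% vs 70.3% — Curriculum Y has the higher rate overall. The two comparisons disagree.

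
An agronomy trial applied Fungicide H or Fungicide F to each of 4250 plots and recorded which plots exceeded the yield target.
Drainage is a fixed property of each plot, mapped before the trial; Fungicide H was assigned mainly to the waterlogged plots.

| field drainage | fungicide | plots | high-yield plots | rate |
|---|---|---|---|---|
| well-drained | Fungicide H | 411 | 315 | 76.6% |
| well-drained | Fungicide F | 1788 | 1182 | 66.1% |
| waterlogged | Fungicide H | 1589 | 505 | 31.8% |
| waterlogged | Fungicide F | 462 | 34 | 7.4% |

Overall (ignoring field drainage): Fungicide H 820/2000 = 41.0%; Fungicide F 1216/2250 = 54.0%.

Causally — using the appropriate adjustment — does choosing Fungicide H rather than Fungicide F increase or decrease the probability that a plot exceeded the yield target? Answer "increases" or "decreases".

Field drainage differs across fungicides for reasons unrelated to any effect of the fungicide itself, and it separately predicts the outcome — a classic confounder. We must compare within field drainage levels.
Within each level — well-drained: 76.6% vs 66.1%; waterlogged: 31.8% vs 7.4% — Fungicide H is higher every time.

increases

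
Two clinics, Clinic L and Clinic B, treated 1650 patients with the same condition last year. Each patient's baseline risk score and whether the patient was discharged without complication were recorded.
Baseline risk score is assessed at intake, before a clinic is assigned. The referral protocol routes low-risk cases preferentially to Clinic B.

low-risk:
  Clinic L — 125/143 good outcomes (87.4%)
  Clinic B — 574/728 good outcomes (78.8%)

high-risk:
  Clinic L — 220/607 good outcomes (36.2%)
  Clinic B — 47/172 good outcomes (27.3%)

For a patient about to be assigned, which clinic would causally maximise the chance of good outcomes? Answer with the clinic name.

Clinic L

Since baseline risk score is a pre-existing factor (not a product of the clinic) and it affects the outcome on its own, it is a confounder. The stratified rates, not the pooled rate, identify the causal effect.
Within each level — low-risk: 87.4% vs 78.8%; high-risk: 36.2% vs 27.3% — Clinic L is higher every time.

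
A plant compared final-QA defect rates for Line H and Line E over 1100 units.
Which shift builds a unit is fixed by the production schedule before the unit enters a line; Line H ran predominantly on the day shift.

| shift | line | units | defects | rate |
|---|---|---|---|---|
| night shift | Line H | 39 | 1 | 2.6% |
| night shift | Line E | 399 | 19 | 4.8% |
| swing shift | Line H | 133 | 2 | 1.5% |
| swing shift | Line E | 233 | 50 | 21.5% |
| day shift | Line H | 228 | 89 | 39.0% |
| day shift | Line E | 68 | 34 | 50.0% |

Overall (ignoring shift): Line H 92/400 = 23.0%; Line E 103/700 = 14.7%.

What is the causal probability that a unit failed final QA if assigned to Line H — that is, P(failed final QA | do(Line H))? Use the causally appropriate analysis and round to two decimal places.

The stratified and pooled comparisons disagree (Line H wins within each shift; Line E wins overall), so the answer turns on the causal role of shift.
Here shift is a common cause — it drives both which line a case falls under and the outcome. The crude comparison mixes populations; the stratum-specific rates are the causally relevant ones.
Standardising Line H to the population shift mix: 0.398·1/39 + 0.333·2/133 + 0.269·89/228 = 0.120.

0.12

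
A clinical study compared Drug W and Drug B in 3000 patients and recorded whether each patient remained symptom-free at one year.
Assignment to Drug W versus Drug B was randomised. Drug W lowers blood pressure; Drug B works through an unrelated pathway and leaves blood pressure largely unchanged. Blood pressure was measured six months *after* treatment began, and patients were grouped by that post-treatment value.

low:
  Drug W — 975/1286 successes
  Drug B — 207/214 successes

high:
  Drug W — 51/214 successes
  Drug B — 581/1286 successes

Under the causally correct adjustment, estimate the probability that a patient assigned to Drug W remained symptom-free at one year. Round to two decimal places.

0.68

The stratified and pooled comparisons disagree (Drug B wins within each blood pressure; Drug W wins overall), so the answer turns on the causal role of blood pressure.
Because the drug influences blood pressure, blood pressure is a post-treatment mediator, not a confounder. Stratifying on it would bias the estimate; the causal effect is the crude pooled difference.
So P(outcome | do(Drug W)) is just the pooled rate for Drug W: 1026/1500 = 0.684.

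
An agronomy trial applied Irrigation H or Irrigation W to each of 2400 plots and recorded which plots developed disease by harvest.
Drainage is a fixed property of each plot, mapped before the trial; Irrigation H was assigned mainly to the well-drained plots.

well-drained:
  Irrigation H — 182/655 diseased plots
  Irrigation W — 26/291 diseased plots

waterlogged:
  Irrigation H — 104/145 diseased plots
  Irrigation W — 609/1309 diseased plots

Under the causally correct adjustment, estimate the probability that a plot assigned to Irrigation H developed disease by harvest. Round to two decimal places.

0.54

The imbalance in field drainage arose from how plots were allocated, not from anything the irrigation did; and field drainage independently affects the outcome. The pooled gap is confounded — condition on field drainage.
Standardising Irrigation H to the population field drainage mix: 0.394·182/655 + 0.606·104/145 = 0.544.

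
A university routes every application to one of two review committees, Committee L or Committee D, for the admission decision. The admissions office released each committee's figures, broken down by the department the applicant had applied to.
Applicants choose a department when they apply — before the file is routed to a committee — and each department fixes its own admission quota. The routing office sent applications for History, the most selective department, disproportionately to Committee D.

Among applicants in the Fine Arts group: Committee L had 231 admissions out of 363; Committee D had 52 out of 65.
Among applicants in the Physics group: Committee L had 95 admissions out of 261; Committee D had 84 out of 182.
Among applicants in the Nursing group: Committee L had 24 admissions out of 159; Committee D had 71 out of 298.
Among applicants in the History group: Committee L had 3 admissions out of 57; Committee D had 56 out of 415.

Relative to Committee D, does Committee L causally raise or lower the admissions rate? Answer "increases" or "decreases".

decreases

Committee D is higher inside every department stratum but Committee L is higher in aggregate. Whether to stratify depends on how department relates to the review committee.
The imbalance in department arose from how applicants were allocated, not from anything the review committee did; and department independently affects the outcome. The pooled gap is confounded — condition on department.
Within each level — Fine Arts: 63.6% vs 80.0%; Physics: 36.4% vs 46.2%; Nursing: 15.1% vs 23.8%; History: 5.3% vs 13.5% — Committee D is higher every time.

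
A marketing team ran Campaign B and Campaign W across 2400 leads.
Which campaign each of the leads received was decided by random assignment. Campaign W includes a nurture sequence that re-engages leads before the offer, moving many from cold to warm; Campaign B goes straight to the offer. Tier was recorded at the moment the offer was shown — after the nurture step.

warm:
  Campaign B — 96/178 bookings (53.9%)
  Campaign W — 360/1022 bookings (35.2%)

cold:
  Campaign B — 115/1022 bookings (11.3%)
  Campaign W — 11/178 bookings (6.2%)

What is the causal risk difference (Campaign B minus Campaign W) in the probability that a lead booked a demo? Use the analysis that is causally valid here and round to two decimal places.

-0.13

The stratified and pooled comparisons disagree (Campaign B wins within each engagement tier; Campaign W wins overall), so the answer turns on the causal role of engagement tier.
Engagement tier lies on the pathway campaign → engagement tier → outcome, so adjusting for it blocks the indirect effect. For the total causal effect of campaign, use the unadjusted pooled rates.
The causal difference is the pooled difference: 0.176 − 0.309 = -0.133.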